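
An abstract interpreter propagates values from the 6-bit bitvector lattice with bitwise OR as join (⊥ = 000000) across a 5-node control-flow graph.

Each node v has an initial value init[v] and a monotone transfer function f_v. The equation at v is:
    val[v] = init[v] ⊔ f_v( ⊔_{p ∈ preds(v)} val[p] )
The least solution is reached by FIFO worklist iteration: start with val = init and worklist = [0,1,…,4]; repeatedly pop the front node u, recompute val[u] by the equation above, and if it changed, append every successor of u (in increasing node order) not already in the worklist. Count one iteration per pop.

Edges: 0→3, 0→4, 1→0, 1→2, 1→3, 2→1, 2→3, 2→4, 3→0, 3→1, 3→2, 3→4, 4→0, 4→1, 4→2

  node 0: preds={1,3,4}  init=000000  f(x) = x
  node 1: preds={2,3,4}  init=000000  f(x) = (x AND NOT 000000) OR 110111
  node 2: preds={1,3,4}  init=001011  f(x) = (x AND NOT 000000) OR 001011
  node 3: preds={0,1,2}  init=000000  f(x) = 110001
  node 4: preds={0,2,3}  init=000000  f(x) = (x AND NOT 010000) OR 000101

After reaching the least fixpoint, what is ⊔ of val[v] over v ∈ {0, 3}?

111111

Worklist (10 pops):
  #1 pop 0: in=000000 → 000000 (no change)
  #2 pop 1: in=001011 → 111111 (was 000000); enqueue [0]
  #3 pop 2: in=111111 → 111111 (was 001011); enqueue [1]
  #4 pop 3: in=111111 → 110001 (was 000000); enqueue [2]
  #5 pop 4: in=111111 → 101111 (was 000000); enqueue []
  #6 pop 0: in=111111 → 111111 (was 000000); enqueue [3,4]
  #7 pop 1: in=111111 → 111111 (no change)
  #8 pop 2: in=111111 → 111111 (no change)
  #9 pop 3: in=111111 → 110001 (no change)
  #10 pop 4: in=111111 → 101111 (no change)

Fixpoint:
  val[0] = 111111
  val[1] = 111111
  val[2] = 111111
  val[3] = 110001
  val[4] = 101111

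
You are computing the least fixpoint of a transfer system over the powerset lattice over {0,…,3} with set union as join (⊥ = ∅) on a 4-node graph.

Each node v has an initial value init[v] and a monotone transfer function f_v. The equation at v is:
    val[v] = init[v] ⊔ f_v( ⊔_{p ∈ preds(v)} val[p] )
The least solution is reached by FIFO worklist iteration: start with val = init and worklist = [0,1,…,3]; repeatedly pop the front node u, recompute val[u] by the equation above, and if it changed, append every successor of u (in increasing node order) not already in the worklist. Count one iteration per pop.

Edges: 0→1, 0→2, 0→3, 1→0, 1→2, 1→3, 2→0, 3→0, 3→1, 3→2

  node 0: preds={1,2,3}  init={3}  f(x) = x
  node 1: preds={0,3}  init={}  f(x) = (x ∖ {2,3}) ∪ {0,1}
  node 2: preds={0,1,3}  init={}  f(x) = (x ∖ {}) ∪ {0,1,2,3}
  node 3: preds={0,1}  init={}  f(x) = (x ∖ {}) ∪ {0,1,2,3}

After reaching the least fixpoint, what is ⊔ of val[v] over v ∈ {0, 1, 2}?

{0,1,2,3}

Worklist (8 pops):
  #1 pop 0: in={} → {3} (no change)
  #2 pop 1: in={3} → {0,1} (was {}); enqueue [0]
  #3 pop 2: in={0,1,3} → {0,1,2,3} (was {}); enqueue []
  #4 pop 3: in={0,1,3} → {0,1,2,3} (was {}); enqueue [1,2]
  #5 pop 0: in={0,1,2,3} → {0,1,2,3} (was {3}); enqueue [3]
  #6 pop 1: in={0,1,2,3} → {0,1} (no change)
  #7 pop 2: in={0,1,2,3} → {0,1,2,3} (no change)
  #8 pop 3: in={0,1,2,3} → {0,1,2,3} (no change)

Fixpoint:
  val[0] = {0,1,2,3}
  val[1] = {0,1}
  val[2] = {0,1,2,3}
  val[3] = {0,1,2,3}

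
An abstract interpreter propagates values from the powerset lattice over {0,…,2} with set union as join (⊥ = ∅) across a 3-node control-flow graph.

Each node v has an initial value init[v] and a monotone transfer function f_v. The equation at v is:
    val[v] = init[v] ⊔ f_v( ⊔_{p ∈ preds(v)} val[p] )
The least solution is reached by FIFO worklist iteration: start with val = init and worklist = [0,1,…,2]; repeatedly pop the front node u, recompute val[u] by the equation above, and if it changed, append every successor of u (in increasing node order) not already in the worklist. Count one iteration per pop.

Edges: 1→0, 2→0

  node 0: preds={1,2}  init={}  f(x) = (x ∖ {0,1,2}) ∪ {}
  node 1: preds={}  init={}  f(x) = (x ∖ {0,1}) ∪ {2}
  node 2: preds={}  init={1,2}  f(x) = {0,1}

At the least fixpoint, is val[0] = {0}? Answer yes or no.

no

Trace (4 dequeues):
  [1] u=0 | in {1,2} | out {} | ==
  [2] u=1 | in {} | out {2} | prev {} | push {0}
  [3] u=2 | in {} | out {0,1,2} | prev {1,2} | push {}
  [4] u=0 | in {0,1,2} | out {} | ==

Converged values:
  [0] {}
  [1] {2}
  [2] {0,1,2}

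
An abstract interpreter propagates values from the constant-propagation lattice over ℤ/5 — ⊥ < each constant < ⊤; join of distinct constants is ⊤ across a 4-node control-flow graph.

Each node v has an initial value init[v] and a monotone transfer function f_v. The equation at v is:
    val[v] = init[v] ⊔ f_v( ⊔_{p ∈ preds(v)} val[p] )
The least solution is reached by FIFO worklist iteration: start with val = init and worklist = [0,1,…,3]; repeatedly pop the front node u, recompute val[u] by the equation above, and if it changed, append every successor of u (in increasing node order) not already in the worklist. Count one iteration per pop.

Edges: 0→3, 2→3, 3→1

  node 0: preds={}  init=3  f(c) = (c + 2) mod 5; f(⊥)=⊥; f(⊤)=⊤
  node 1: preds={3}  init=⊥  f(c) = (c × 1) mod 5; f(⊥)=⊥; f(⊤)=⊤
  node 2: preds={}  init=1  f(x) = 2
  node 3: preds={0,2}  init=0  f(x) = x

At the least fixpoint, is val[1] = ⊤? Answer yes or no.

yes

Worklist (5 pops):
  #1 pop 0: in=⊥ → 3 (no change)
  #2 pop 1: in=0 → 0 (was ⊥); enqueue []
  #3 pop 2: in=⊥ → ⊤ (was 1); enqueue []
  #4 pop 3: in=⊤ → ⊤ (was 0); enqueue [1]
  #5 pop 1: in=⊤ → ⊤ (was 0); enqueue []

Fixpoint:
  val[0] = 3
  val[1] = ⊤
  val[2] = ⊤
  val[3] = ⊤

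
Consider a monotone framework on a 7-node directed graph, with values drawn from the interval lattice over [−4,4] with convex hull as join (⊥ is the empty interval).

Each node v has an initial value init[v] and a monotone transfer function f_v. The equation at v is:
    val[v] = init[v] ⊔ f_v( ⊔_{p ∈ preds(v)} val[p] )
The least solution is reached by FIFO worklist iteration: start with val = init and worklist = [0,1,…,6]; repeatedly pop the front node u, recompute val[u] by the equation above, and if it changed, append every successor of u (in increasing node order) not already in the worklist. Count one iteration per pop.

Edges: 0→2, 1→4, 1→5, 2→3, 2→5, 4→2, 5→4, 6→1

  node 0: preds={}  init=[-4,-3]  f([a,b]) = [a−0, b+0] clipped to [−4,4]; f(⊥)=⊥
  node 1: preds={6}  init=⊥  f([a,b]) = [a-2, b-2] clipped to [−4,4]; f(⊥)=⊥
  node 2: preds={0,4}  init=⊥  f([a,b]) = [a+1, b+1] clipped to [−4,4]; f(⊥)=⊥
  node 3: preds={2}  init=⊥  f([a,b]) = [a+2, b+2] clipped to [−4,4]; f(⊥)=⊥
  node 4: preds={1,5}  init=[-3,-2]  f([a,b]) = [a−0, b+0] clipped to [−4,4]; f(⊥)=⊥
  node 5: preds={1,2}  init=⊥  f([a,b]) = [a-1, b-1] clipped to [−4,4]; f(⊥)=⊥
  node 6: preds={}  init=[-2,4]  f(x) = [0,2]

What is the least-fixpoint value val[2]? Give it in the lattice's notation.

Iteration log — 12 steps:
  step 1. node 0  ⊔preds=⊥  new=[-4,-3]  stable
  step 2. node 1  ⊔preds=[-2,4]  new=[-4,2]  old=⊥  +wl: 
  step 3. node 2  ⊔preds=[-4,-2]  new=[-3,-1]  old=⊥  +wl: 
  step 4. node 3  ⊔preds=[-3,-1]  new=[-1,1]  old=⊥  +wl: 
  step 5. node 4  ⊔preds=[-4,2]  new=[-4,2]  old=[-3,-2]  +wl: 2
  step 6. node 5  ⊔preds=[-4,2]  new=[-4,1]  old=⊥  +wl: 4
  step 7. node 6  ⊔preds=⊥  new=[-2,4]  stable
  step 8. node 2  ⊔preds=[-4,2]  new=[-3,3]  old=[-3,-1]  +wl: 3,5
  step 9. node 4  ⊔preds=[-4,2]  new=[-4,2]  stable
  step 10. node 3  ⊔preds=[-3,3]  new=[-1,4]  old=[-1,1]  +wl: 
  step 11. node 5  ⊔preds=[-4,3]  new=[-4,2]  old=[-4,1]  +wl: 4
  step 12. node 4  ⊔preds=[-4,2]  new=[-4,2]  stable

Least fixpoint reached:
  node 0: [-4,-3]
  node 1: [-4,2]
  node 2: [-3,3]
  node 3: [-1,4]
  node 4: [-4,2]
  node 5: [-4,2]
  node 6: [-2,4]

[-3,3]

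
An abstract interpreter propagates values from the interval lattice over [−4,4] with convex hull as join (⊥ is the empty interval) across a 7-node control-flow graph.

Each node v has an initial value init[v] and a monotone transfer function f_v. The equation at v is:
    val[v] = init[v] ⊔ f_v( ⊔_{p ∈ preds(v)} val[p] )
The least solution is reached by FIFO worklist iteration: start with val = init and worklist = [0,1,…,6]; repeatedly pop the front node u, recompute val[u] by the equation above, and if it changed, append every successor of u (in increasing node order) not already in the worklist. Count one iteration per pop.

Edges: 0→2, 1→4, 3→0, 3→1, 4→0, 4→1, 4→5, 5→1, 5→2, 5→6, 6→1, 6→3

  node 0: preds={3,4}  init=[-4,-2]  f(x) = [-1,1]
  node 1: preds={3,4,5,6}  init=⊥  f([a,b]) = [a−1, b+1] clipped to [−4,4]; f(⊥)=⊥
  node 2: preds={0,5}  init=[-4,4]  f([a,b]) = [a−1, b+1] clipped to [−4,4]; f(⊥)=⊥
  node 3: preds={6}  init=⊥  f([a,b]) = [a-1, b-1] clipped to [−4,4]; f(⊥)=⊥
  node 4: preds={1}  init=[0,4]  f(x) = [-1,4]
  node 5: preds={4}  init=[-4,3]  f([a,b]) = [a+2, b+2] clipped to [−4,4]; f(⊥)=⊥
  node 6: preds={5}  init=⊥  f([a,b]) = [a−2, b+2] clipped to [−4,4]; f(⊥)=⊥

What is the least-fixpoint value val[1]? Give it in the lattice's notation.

Worklist (13 pops):
  #1 pop 0: in=[0,4] → [-4,1] (was [-4,-2]); enqueue []
  #2 pop 1: in=[-4,4] → [-4,4] (was ⊥); enqueue []
  #3 pop 2: in=[-4,3] → [-4,4] (no change)
  #4 pop 3: in=⊥ → ⊥ (no change)
  #5 pop 4: in=[-4,4] → [-1,4] (was [0,4]); enqueue [0,1]
  #6 pop 5: in=[-1,4] → [-4,4] (was [-4,3]); enqueue [2]
  #7 pop 6: in=[-4,4] → [-4,4] (was ⊥); enqueue [3]
  #8 pop 0: in=[-1,4] → [-4,1] (no change)
  #9 pop 1: in=[-4,4] → [-4,4] (no change)
  #10 pop 2: in=[-4,4] → [-4,4] (no change)
  #11 pop 3: in=[-4,4] → [-4,3] (was ⊥); enqueue [0,1]
  #12 pop 0: in=[-4,4] → [-4,1] (no change)
  #13 pop 1: in=[-4,4] → [-4,4] (no change)

Fixpoint:
  val[0] = [-4,1]
  val[1] = [-4,4]
  val[2] = [-4,4]
  val[3] = [-4,3]
  val[4] = [-1,4]
  val[5] = [-4,4]
  val[6] = [-4,4]

[-4,4]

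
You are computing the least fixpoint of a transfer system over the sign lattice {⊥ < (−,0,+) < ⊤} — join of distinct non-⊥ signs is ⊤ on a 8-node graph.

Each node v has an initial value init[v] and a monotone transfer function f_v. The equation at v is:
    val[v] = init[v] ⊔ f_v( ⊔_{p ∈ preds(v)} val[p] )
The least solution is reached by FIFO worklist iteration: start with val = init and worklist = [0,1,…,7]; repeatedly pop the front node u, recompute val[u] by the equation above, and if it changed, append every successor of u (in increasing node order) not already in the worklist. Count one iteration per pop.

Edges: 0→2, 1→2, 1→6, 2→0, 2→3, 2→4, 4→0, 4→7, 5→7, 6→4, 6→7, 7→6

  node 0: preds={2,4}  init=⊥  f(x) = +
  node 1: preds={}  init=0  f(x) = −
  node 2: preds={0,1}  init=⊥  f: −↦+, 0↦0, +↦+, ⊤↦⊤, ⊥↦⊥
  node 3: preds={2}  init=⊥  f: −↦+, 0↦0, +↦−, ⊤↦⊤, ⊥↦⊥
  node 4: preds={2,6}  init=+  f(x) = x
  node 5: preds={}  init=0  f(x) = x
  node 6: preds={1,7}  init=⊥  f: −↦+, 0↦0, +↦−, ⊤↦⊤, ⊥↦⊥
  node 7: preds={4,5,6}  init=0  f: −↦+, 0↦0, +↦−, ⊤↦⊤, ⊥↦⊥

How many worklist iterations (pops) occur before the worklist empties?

11

Trace (11 dequeues):
  [1] u=0 | in + | out + | prev ⊥ | push {}
  [2] u=1 | in ⊥ | out ⊤ | prev 0 | push {}
  [3] u=2 | in ⊤ | out ⊤ | prev ⊥ | push {0}
  [4] u=3 | in ⊤ | out ⊤ | prev ⊥ | push {}
  [5] u=4 | in ⊤ | out ⊤ | prev + | push {}
  [6] u=5 | in ⊥ | out 0 | ==
  [7] u=6 | in ⊤ | out ⊤ | prev ⊥ | push {4}
  [8] u=7 | in ⊤ | out ⊤ | prev 0 | push {6}
  [9] u=0 | in ⊤ | out + | ==
  [10] u=4 | in ⊤ | out ⊤ | ==
  [11] u=6 | in ⊤ | out ⊤ | ==

Converged values:
  [0] +
  [1] ⊤
  [2] ⊤
  [3] ⊤
  [4] ⊤
  [5] 0
  [6] ⊤
  [7] ⊤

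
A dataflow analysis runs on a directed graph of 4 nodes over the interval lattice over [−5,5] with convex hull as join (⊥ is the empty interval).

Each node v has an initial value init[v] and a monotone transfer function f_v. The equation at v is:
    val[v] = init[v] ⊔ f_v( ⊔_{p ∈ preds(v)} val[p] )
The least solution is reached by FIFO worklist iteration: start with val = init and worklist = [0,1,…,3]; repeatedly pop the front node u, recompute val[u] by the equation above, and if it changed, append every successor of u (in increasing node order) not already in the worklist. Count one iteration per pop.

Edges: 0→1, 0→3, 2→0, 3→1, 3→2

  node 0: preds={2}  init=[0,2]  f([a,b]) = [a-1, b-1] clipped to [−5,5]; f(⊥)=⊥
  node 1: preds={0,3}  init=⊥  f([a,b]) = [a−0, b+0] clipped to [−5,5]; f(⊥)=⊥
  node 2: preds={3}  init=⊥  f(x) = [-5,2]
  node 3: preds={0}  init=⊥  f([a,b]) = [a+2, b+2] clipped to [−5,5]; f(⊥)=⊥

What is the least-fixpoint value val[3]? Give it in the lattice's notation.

Iteration log — 10 steps:
  step 1. node 0  ⊔preds=⊥  new=[0,2]  stable
  step 2. node 1  ⊔preds=[0,2]  new=[0,2]  old=⊥  +wl: 
  step 3. node 2  ⊔preds=⊥  new=[-5,2]  old=⊥  +wl: 0
  step 4. node 3  ⊔preds=[0,2]  new=[2,4]  old=⊥  +wl: 1,2
  step 5. node 0  ⊔preds=[-5,2]  new=[-5,2]  old=[0,2]  +wl: 3
  step 6. node 1  ⊔preds=[-5,4]  new=[-5,4]  old=[0,2]  +wl: 
  step 7. node 2  ⊔preds=[2,4]  new=[-5,2]  stable
  step 8. node 3  ⊔preds=[-5,2]  new=[-3,4]  old=[2,4]  +wl: 1,2
  step 9. node 1  ⊔preds=[-5,4]  new=[-5,4]  stable
  step 10. node 2  ⊔preds=[-3,4]  new=[-5,2]  stable

Least fixpoint reached:
  node 0: [-5,2]
  node 1: [-5,4]
  node 2: [-5,2]
  node 3: [-3,4]

[-3,4]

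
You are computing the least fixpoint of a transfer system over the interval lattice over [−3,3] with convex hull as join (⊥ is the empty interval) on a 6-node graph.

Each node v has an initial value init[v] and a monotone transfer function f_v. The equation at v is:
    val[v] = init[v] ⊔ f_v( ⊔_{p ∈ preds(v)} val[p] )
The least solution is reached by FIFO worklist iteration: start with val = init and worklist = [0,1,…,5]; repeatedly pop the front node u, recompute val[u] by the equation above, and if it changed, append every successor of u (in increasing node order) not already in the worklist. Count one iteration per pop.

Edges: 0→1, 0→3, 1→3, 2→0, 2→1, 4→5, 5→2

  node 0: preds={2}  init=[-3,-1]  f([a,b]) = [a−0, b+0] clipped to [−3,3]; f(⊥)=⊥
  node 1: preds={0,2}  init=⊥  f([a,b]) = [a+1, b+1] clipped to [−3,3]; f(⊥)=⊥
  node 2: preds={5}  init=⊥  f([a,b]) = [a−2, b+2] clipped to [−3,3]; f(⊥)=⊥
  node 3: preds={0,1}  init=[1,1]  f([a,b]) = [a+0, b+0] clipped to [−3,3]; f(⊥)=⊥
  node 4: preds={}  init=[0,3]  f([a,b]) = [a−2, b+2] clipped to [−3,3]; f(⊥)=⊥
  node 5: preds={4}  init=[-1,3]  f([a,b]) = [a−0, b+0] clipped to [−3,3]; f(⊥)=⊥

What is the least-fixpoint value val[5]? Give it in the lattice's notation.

[-1,3]

Iteration log — 9 steps:
  step 1. node 0  ⊔preds=⊥  new=[-3,-1]  stable
  step 2. node 1  ⊔preds=[-3,-1]  new=[-2,0]  old=⊥  +wl: 
  step 3. node 2  ⊔preds=[-1,3]  new=[-3,3]  old=⊥  +wl: 0,1
  step 4. node 3  ⊔preds=[-3,0]  new=[-3,1]  old=[1,1]  +wl: 
  step 5. node 4  ⊔preds=⊥  new=[0,3]  stable
  step 6. node 5  ⊔preds=[0,3]  new=[-1,3]  stable
  step 7. node 0  ⊔preds=[-3,3]  new=[-3,3]  old=[-3,-1]  +wl: 3
  step 8. node 1  ⊔preds=[-3,3]  new=[-2,3]  old=[-2,0]  +wl: 
  step 9. node 3  ⊔preds=[-3,3]  new=[-3,3]  old=[-3,1]  +wl: 

Least fixpoint reached:
  node 0: [-3,3]
  node 1: [-2,3]
  node 2: [-3,3]
  node 3: [-3,3]
  node 4: [0,3]
  node 5: [-1,3]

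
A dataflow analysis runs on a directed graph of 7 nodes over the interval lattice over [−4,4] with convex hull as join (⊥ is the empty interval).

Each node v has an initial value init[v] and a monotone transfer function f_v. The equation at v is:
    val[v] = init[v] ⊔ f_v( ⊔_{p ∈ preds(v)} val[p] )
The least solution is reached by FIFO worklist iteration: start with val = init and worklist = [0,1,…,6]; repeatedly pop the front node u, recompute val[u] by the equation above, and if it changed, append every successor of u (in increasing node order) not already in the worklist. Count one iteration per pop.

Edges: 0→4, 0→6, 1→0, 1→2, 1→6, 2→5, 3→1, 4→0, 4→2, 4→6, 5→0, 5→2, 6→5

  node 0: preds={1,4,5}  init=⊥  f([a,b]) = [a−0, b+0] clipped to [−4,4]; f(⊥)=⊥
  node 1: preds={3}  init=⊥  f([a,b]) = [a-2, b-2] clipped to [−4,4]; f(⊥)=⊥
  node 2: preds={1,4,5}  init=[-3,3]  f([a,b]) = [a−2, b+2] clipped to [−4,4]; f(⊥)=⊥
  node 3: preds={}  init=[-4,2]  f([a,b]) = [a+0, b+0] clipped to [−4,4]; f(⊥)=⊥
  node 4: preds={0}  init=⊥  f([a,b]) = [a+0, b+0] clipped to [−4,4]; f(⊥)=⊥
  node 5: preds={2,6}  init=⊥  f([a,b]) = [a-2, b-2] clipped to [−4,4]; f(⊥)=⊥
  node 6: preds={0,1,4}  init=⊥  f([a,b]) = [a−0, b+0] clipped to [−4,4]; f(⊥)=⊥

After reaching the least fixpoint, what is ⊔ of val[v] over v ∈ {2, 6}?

Worklist (15 pops):
  #1 pop 0: in=⊥ → ⊥ (no change)
  #2 pop 1: in=[-4,2] → [-4,0] (was ⊥); enqueue [0]
  #3 pop 2: in=[-4,0] → [-4,3] (was [-3,3]); enqueue []
  #4 pop 3: in=⊥ → [-4,2] (no change)
  #5 pop 4: in=⊥ → ⊥ (no change)
  #6 pop 5: in=[-4,3] → [-4,1] (was ⊥); enqueue [2]
  #7 pop 6: in=[-4,0] → [-4,0] (was ⊥); enqueue [5]
  #8 pop 0: in=[-4,1] → [-4,1] (was ⊥); enqueue [4,6]
  #9 pop 2: in=[-4,1] → [-4,3] (no change)
  #10 pop 5: in=[-4,3] → [-4,1] (no change)
  #11 pop 4: in=[-4,1] → [-4,1] (was ⊥); enqueue [0,2]
  #12 pop 6: in=[-4,1] → [-4,1] (was [-4,0]); enqueue [5]
  #13 pop 0: in=[-4,1] → [-4,1] (no change)
  #14 pop 2: in=[-4,1] → [-4,3] (no change)
  #15 pop 5: in=[-4,3] → [-4,1] (no change)

Fixpoint:
  val[0] = [-4,1]
  val[1] = [-4,0]
  val[2] = [-4,3]
  val[3] = [-4,2]
  val[4] = [-4,1]
  val[5] = [-4,1]
  val[6] = [-4,1]

[-4,3]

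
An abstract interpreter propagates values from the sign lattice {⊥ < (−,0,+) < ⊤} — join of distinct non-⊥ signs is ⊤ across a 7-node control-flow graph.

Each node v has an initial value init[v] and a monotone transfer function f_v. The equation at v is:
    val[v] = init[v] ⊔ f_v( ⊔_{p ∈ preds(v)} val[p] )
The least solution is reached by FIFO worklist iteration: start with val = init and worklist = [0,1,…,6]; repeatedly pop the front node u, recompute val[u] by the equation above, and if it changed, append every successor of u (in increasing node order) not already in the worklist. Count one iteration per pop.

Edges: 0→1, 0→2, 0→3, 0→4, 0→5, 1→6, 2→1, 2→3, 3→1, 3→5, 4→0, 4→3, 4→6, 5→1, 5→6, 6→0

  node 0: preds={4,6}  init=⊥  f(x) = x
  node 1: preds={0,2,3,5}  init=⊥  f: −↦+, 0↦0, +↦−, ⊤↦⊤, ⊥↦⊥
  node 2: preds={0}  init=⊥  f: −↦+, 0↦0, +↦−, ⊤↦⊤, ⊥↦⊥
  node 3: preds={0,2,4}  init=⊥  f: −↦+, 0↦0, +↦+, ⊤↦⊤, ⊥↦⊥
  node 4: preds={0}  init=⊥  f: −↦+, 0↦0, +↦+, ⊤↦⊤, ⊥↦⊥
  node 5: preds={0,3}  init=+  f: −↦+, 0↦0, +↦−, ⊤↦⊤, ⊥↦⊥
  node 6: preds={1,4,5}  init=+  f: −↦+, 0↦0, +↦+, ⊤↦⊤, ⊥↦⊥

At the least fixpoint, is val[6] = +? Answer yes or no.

no

Trace (19 dequeues):
  [1] u=0 | in + | out + | prev ⊥ | push {}
  [2] u=1 | in + | out − | prev ⊥ | push {}
  [3] u=2 | in + | out − | prev ⊥ | push {1}
  [4] u=3 | in ⊤ | out ⊤ | prev ⊥ | push {}
  [5] u=4 | in + | out + | prev ⊥ | push {0,3}
  [6] u=5 | in ⊤ | out ⊤ | prev + | push {}
  [7] u=6 | in ⊤ | out ⊤ | prev + | push {}
  [8] u=1 | in ⊤ | out ⊤ | prev − | push {6}
  [9] u=0 | in ⊤ | out ⊤ | prev + | push {1,2,4,5}
  [10] u=3 | in ⊤ | out ⊤ | ==
  [11] u=6 | in ⊤ | out ⊤ | ==
  [12] u=1 | in ⊤ | out ⊤ | ==
  [13] u=2 | in ⊤ | out ⊤ | prev − | push {1,3}
  [14] u=4 | in ⊤ | out ⊤ | prev + | push {0,6}
  [15] u=5 | in ⊤ | out ⊤ | ==
  [16] u=1 | in ⊤ | out ⊤ | ==
  [17] u=3 | in ⊤ | out ⊤ | ==
  [18] u=0 | in ⊤ | out ⊤ | ==
  [19] u=6 | in ⊤ | out ⊤ | ==

Converged values:
  [0] ⊤
  [1] ⊤
  [2] ⊤
  [3] ⊤
  [4] ⊤
  [5] ⊤
  [6] ⊤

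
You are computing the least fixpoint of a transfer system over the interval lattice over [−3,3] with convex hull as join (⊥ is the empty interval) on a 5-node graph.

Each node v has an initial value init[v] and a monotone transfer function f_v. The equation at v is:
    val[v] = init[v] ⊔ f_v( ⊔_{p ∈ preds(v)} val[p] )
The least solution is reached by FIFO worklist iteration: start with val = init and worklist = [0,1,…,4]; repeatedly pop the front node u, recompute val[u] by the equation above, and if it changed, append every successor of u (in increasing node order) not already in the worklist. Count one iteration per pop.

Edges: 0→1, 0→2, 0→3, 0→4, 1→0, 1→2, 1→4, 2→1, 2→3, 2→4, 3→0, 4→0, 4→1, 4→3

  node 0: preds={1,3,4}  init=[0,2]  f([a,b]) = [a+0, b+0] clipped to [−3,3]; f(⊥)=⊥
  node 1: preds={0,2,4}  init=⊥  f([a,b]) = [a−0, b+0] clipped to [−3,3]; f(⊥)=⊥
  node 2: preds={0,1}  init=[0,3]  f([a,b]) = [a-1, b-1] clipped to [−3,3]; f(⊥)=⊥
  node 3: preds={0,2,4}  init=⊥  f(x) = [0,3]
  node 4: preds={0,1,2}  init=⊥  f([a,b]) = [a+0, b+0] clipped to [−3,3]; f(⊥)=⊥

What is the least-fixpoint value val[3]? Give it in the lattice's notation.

[0,3]

Iteration log — 21 steps:
  step 1. node 0  ⊔preds=⊥  new=[0,2]  stable
  step 2. node 1  ⊔preds=[0,3]  new=[0,3]  old=⊥  +wl: 0
  step 3. node 2  ⊔preds=[0,3]  new=[-1,3]  old=[0,3]  +wl: 1
  step 4. node 3  ⊔preds=[-1,3]  new=[0,3]  old=⊥  +wl: 
  step 5. node 4  ⊔preds=[-1,3]  new=[-1,3]  old=⊥  +wl: 3
  step 6. node 0  ⊔preds=[-1,3]  new=[-1,3]  old=[0,2]  +wl: 2,4
  step 7. node 1  ⊔preds=[-1,3]  new=[-1,3]  old=[0,3]  +wl: 0
  step 8. node 3  ⊔preds=[-1,3]  new=[0,3]  stable
  step 9. node 2  ⊔preds=[-1,3]  new=[-2,3]  old=[-1,3]  +wl: 1,3
  step 10. node 4  ⊔preds=[-2,3]  new=[-2,3]  old=[-1,3]  +wl: 
  step 11. node 0  ⊔preds=[-2,3]  new=[-2,3]  old=[-1,3]  +wl: 2,4
  step 12. node 1  ⊔preds=[-2,3]  new=[-2,3]  old=[-1,3]  +wl: 0
  step 13. node 3  ⊔preds=[-2,3]  new=[0,3]  stable
  step 14. node 2  ⊔preds=[-2,3]  new=[-3,3]  old=[-2,3]  +wl: 1,3
  step 15. node 4  ⊔preds=[-3,3]  new=[-3,3]  old=[-2,3]  +wl: 
  step 16. node 0  ⊔preds=[-3,3]  new=[-3,3]  old=[-2,3]  +wl: 2,4
  step 17. node 1  ⊔preds=[-3,3]  new=[-3,3]  old=[-2,3]  +wl: 0
  step 18. node 3  ⊔preds=[-3,3]  new=[0,3]  stable
  step 19. node 2  ⊔preds=[-3,3]  new=[-3,3]  stable
  step 20. node 4  ⊔preds=[-3,3]  new=[-3,3]  stable
  step 21. node 0  ⊔preds=[-3,3]  new=[-3,3]  stable

Least fixpoint reached:
  node 0: [-3,3]
  node 1: [-3,3]
  node 2: [-3,3]
  node 3: [0,3]
  node 4: [-3,3]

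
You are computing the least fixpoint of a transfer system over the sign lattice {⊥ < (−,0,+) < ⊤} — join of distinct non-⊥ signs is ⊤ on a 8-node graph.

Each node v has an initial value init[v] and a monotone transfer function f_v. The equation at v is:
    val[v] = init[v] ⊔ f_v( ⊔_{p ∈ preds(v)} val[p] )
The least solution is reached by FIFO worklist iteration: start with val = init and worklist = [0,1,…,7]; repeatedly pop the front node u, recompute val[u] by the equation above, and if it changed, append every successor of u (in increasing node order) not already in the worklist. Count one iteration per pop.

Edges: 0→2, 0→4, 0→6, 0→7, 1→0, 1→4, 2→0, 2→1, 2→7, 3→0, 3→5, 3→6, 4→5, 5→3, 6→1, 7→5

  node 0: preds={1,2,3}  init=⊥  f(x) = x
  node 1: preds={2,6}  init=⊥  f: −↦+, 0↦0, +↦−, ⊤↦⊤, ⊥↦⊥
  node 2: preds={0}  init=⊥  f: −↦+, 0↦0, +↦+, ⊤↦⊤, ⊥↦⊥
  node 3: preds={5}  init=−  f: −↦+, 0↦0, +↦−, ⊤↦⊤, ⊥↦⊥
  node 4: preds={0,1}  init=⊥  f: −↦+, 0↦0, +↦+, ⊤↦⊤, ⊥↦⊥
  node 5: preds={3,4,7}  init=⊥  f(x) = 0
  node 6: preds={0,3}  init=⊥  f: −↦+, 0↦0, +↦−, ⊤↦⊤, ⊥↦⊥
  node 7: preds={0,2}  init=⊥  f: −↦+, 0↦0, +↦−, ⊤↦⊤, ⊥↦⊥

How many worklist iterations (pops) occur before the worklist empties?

Iteration log — 21 steps:
  step 1. node 0  ⊔preds=−  new=−  old=⊥  +wl: 
  step 2. node 1  ⊔preds=⊥  new=⊥  stable
  step 3. node 2  ⊔preds=−  new=+  old=⊥  +wl: 0,1
  step 4. node 3  ⊔preds=⊥  new=−  stable
  step 5. node 4  ⊔preds=−  new=+  old=⊥  +wl: 
  step 6. node 5  ⊔preds=⊤  new=0  old=⊥  +wl: 3
  step 7. node 6  ⊔preds=−  new=+  old=⊥  +wl: 
  step 8. node 7  ⊔preds=⊤  new=⊤  old=⊥  +wl: 5
  step 9. node 0  ⊔preds=⊤  new=⊤  old=−  +wl: 2,4,6,7
  step 10. node 1  ⊔preds=+  new=−  old=⊥  +wl: 0
  step 11. node 3  ⊔preds=0  new=⊤  old=−  +wl: 
  step 12. node 5  ⊔preds=⊤  new=0  stable
  step 13. node 2  ⊔preds=⊤  new=⊤  old=+  +wl: 1
  step 14. node 4  ⊔preds=⊤  new=⊤  old=+  +wl: 5
  step 15. node 6  ⊔preds=⊤  new=⊤  old=+  +wl: 
  step 16. node 7  ⊔preds=⊤  new=⊤  stable
  step 17. node 0  ⊔preds=⊤  new=⊤  stable
  step 18. node 1  ⊔preds=⊤  new=⊤  old=−  +wl: 0,4
  step 19. node 5  ⊔preds=⊤  new=0  stable
  step 20. node 0  ⊔preds=⊤  new=⊤  stable
  step 21. node 4  ⊔preds=⊤  new=⊤  stable

Least fixpoint reached:
  node 0: ⊤
  node 1: ⊤
  node 2: ⊤
  node 3: ⊤
  node 4: ⊤
  node 5: 0
  node 6: ⊤
  node 7: ⊤

21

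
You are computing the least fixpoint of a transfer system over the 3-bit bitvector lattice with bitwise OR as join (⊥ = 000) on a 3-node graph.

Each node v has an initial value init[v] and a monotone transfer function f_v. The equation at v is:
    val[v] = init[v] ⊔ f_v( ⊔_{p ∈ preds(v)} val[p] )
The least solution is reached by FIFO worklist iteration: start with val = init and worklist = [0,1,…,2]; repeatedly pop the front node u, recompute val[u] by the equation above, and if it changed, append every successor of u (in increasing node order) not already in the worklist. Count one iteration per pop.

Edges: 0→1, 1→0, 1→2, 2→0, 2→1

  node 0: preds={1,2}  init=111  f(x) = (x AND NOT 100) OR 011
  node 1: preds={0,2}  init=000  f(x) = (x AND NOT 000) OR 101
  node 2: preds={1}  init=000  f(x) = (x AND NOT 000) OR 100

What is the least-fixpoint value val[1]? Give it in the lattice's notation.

Worklist (5 pops):
  #1 pop 0: in=000 → 111 (no change)
  #2 pop 1: in=111 → 111 (was 000); enqueue [0]
  #3 pop 2: in=111 → 111 (was 000); enqueue [1]
  #4 pop 0: in=111 → 111 (no change)
  #5 pop 1: in=111 → 111 (no change)

Fixpoint:
  val[0] = 111
  val[1] = 111
  val[2] = 111

111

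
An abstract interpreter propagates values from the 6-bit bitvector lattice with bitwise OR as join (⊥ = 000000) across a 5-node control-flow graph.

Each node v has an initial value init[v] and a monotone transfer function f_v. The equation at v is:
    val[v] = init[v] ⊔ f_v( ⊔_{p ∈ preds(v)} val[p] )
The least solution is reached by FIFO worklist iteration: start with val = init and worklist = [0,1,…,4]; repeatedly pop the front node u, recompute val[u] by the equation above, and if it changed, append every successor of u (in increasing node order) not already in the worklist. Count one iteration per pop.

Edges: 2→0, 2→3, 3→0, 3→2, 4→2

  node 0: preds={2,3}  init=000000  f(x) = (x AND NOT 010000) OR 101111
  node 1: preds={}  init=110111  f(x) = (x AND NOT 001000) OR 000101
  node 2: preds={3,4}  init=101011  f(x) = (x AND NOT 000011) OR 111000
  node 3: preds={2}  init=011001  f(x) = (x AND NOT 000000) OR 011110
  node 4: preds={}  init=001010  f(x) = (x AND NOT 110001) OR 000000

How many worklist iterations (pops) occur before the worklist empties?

Worklist (9 pops):
  #1 pop 0: in=111011 → 101111 (was 000000); enqueue []
  #2 pop 1: in=000000 → 110111 (no change)
  #3 pop 2: in=011011 → 111011 (was 101011); enqueue [0]
  #4 pop 3: in=111011 → 111111 (was 011001); enqueue [2]
  #5 pop 4: in=000000 → 001010 (no change)
  #6 pop 0: in=111111 → 101111 (no change)
  #7 pop 2: in=111111 → 111111 (was 111011); enqueue [0,3]
  #8 pop 0: in=111111 → 101111 (no change)
  #9 pop 3: in=111111 → 111111 (no change)

Fixpoint:
  val[0] = 101111
  val[1] = 110111
  val[2] = 111111
  val[3] = 111111
  val[4] = 001010

9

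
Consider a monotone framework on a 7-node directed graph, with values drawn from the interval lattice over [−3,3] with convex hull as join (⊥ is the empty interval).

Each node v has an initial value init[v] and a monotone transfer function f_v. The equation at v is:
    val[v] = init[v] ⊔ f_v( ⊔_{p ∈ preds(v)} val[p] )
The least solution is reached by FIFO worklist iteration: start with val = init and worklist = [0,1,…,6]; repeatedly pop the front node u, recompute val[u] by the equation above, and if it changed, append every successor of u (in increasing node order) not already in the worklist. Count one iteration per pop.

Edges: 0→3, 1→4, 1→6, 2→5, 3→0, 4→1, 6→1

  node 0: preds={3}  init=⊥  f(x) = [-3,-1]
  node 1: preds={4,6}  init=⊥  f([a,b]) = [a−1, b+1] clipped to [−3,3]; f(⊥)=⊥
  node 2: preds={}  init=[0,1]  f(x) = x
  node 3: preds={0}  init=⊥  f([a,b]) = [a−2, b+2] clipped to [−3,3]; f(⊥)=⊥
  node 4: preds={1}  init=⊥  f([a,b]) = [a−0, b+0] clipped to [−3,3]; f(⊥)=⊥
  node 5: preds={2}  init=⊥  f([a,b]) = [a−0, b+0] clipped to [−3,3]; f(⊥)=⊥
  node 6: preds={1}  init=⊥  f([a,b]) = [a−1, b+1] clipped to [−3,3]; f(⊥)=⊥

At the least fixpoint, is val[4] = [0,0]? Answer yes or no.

Worklist (8 pops):
  #1 pop 0: in=⊥ → [-3,-1] (was ⊥); enqueue []
  #2 pop 1: in=⊥ → ⊥ (no change)
  #3 pop 2: in=⊥ → [0,1] (no change)
  #4 pop 3: in=[-3,-1] → [-3,1] (was ⊥); enqueue [0]
  #5 pop 4: in=⊥ → ⊥ (no change)
  #6 pop 5: in=[0,1] → [0,1] (was ⊥); enqueue []
  #7 pop 6: in=⊥ → ⊥ (no change)
  #8 pop 0: in=[-3,1] → [-3,-1] (no change)

Fixpoint:
  val[0] = [-3,-1]
  val[1] = ⊥
  val[2] = [0,1]
  val[3] = [-3,1]
  val[4] = ⊥
  val[5] = [0,1]
  val[6] = ⊥

no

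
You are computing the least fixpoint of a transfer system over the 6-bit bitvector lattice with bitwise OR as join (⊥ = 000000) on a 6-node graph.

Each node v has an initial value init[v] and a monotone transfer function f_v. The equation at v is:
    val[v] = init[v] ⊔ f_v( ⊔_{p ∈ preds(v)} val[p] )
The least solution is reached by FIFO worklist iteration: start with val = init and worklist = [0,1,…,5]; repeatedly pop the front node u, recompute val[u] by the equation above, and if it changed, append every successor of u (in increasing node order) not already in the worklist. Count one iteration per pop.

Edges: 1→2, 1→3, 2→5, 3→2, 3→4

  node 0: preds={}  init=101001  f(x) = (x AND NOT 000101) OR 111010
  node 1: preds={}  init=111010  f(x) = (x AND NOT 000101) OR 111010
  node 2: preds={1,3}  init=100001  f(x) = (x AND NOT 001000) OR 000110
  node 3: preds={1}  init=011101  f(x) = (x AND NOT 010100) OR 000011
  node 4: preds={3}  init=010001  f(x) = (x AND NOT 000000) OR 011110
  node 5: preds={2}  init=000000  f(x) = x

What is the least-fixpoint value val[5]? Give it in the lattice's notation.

Iteration log — 7 steps:
  step 1. node 0  ⊔preds=000000  new=111011  old=101001  +wl: 
  step 2. node 1  ⊔preds=000000  new=111010  stable
  step 3. node 2  ⊔preds=111111  new=110111  old=100001  +wl: 
  step 4. node 3  ⊔preds=111010  new=111111  old=011101  +wl: 2
  step 5. node 4  ⊔preds=111111  new=111111  old=010001  +wl: 
  step 6. node 5  ⊔preds=110111  new=110111  old=000000  +wl: 
  step 7. node 2  ⊔preds=111111  new=110111  stable

Least fixpoint reached:
  node 0: 111011
  node 1: 111010
  node 2: 110111
  node 3: 111111
  node 4: 111111
  node 5: 110111

110111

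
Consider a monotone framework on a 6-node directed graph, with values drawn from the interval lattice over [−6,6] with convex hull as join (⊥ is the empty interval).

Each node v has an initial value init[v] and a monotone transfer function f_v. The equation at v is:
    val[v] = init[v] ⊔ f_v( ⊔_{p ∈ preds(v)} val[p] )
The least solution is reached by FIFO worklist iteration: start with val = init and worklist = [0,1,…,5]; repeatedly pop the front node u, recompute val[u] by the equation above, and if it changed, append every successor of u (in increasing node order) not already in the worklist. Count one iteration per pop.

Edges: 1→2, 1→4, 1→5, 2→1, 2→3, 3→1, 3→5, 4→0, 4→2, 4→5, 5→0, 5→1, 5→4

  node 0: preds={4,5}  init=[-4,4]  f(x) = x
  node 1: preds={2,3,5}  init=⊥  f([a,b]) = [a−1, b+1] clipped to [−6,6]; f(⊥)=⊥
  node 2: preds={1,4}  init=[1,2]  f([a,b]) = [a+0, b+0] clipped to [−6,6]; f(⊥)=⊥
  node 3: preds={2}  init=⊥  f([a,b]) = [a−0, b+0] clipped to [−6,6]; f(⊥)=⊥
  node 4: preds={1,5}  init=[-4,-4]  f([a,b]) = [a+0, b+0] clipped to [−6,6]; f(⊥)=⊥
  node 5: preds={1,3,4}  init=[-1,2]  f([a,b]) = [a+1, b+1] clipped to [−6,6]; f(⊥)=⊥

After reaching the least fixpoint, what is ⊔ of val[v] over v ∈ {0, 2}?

Worklist (24 pops):
  #1 pop 0: in=[-4,2] → [-4,4] (no change)
  #2 pop 1: in=[-1,2] → [-2,3] (was ⊥); enqueue []
  #3 pop 2: in=[-4,3] → [-4,3] (was [1,2]); enqueue [1]
  #4 pop 3: in=[-4,3] → [-4,3] (was ⊥); enqueue []
  #5 pop 4: in=[-2,3] → [-4,3] (was [-4,-4]); enqueue [0,2]
  #6 pop 5: in=[-4,3] → [-3,4] (was [-1,2]); enqueue [4]
  #7 pop 1: in=[-4,4] → [-5,5] (was [-2,3]); enqueue [5]
  #8 pop 0: in=[-4,4] → [-4,4] (no change)
  #9 pop 2: in=[-5,5] → [-5,5] (was [-4,3]); enqueue [1,3]
  #10 pop 4: in=[-5,5] → [-5,5] (was [-4,3]); enqueue [0,2]
  #11 pop 5: in=[-5,5] → [-4,6] (was [-3,4]); enqueue [4]
  #12 pop 1: in=[-5,6] → [-6,6] (was [-5,5]); enqueue [5]
  #13 pop 3: in=[-5,5] → [-5,5] (was [-4,3]); enqueue [1]
  #14 pop 0: in=[-5,6] → [-5,6] (was [-4,4]); enqueue []
  #15 pop 2: in=[-6,6] → [-6,6] (was [-5,5]); enqueue [3]
  #16 pop 4: in=[-6,6] → [-6,6] (was [-5,5]); enqueue [0,2]
  #17 pop 5: in=[-6,6] → [-5,6] (was [-4,6]); enqueue [4]
  #18 pop 1: in=[-6,6] → [-6,6] (no change)
  #19 pop 3: in=[-6,6] → [-6,6] (was [-5,5]); enqueue [1,5]
  #20 pop 0: in=[-6,6] → [-6,6] (was [-5,6]); enqueue []
  #21 pop 2: in=[-6,6] → [-6,6] (no change)
  #22 pop 4: in=[-6,6] → [-6,6] (no change)
  #23 pop 1: in=[-6,6] → [-6,6] (no change)
  #24 pop 5: in=[-6,6] → [-5,6] (no change)

Fixpoint:
  val[0] = [-6,6]
  val[1] = [-6,6]
  val[2] = [-6,6]
  val[3] = [-6,6]
  val[4] = [-6,6]
  val[5] = [-5,6]

[-6,6]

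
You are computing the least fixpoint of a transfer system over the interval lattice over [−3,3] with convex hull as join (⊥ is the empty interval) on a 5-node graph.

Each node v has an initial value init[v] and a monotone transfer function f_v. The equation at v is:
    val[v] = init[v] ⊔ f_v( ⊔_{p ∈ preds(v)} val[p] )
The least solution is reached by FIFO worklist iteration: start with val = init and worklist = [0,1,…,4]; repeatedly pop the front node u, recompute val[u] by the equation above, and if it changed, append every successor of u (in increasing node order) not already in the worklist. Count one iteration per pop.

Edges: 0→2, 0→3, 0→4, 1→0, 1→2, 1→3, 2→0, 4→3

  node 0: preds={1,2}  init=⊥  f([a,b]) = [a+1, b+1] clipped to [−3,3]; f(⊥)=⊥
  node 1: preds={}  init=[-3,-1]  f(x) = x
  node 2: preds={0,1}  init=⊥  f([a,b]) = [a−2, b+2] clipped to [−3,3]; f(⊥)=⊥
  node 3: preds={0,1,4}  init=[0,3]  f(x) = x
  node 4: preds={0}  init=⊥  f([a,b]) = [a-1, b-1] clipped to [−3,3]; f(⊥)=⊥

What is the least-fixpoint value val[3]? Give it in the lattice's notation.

Iteration log — 11 steps:
  step 1. node 0  ⊔preds=[-3,-1]  new=[-2,0]  old=⊥  +wl: 
  step 2. node 1  ⊔preds=⊥  new=[-3,-1]  stable
  step 3. node 2  ⊔preds=[-3,0]  new=[-3,2]  old=⊥  +wl: 0
  step 4. node 3  ⊔preds=[-3,0]  new=[-3,3]  old=[0,3]  +wl: 
  step 5. node 4  ⊔preds=[-2,0]  new=[-3,-1]  old=⊥  +wl: 3
  step 6. node 0  ⊔preds=[-3,2]  new=[-2,3]  old=[-2,0]  +wl: 2,4
  step 7. node 3  ⊔preds=[-3,3]  new=[-3,3]  stable
  step 8. node 2  ⊔preds=[-3,3]  new=[-3,3]  old=[-3,2]  +wl: 0
  step 9. node 4  ⊔preds=[-2,3]  new=[-3,2]  old=[-3,-1]  +wl: 3
  step 10. node 0  ⊔preds=[-3,3]  new=[-2,3]  stable
  step 11. node 3  ⊔preds=[-3,3]  new=[-3,3]  stable

Least fixpoint reached:
  node 0: [-2,3]
  node 1: [-3,-1]
  node 2: [-3,3]
  node 3: [-3,3]
  node 4: [-3,2]

[-3,3]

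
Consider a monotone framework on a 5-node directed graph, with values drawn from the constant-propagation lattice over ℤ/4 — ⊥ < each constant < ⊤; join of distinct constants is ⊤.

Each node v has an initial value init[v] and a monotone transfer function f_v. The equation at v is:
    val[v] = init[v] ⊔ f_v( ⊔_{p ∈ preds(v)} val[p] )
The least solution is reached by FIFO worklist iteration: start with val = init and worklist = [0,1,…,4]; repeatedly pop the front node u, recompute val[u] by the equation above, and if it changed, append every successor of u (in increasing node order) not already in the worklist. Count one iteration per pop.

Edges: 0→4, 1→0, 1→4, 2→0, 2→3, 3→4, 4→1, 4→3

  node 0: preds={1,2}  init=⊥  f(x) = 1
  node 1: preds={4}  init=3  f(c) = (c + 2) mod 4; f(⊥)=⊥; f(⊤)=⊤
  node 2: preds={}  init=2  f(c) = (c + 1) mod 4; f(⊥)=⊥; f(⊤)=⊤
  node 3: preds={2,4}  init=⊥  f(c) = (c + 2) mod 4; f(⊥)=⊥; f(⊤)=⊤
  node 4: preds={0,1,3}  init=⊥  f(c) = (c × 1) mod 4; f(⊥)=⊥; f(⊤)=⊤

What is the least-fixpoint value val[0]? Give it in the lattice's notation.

1

Trace (9 dequeues):
  [1] u=0 | in ⊤ | out 1 | prev ⊥ | push {}
  [2] u=1 | in ⊥ | out 3 | ==
  [3] u=2 | in ⊥ | out 2 | ==
  [4] u=3 | in 2 | out 0 | prev ⊥ | push {}
  [5] u=4 | in ⊤ | out ⊤ | prev ⊥ | push {1,3}
  [6] u=1 | in ⊤ | out ⊤ | prev 3 | push {0,4}
  [7] u=3 | in ⊤ | out ⊤ | prev 0 | push {}
  [8] u=0 | in ⊤ | out 1 | ==
  [9] u=4 | in ⊤ | out ⊤ | ==

Converged values:
  [0] 1
  [1] ⊤
  [2] 2
  [3] ⊤
  [4] ⊤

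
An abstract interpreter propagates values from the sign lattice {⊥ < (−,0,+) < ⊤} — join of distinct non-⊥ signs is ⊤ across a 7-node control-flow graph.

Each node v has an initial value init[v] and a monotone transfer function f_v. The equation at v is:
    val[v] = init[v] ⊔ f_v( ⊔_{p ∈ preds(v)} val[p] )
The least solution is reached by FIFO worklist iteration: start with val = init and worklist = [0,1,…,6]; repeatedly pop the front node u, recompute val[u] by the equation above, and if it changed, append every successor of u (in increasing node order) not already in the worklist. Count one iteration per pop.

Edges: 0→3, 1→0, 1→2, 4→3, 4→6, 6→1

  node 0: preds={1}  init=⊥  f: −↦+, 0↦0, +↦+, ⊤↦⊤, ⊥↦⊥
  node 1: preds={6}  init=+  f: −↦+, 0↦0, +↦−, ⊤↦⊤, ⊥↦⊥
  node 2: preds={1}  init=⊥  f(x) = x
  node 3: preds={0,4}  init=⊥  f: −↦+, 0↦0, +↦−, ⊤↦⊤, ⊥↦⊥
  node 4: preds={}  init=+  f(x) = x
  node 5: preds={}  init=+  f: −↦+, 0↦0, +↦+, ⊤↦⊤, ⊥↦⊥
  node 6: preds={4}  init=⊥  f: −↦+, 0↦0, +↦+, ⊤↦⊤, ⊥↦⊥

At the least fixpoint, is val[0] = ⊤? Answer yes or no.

Worklist (11 pops):
  #1 pop 0: in=+ → + (was ⊥); enqueue []
  #2 pop 1: in=⊥ → + (no change)
  #3 pop 2: in=+ → + (was ⊥); enqueue []
  #4 pop 3: in=+ → − (was ⊥); enqueue []
  #5 pop 4: in=⊥ → + (no change)
  #6 pop 5: in=⊥ → + (no change)
  #7 pop 6: in=+ → + (was ⊥); enqueue [1]
  #8 pop 1: in=+ → ⊤ (was +); enqueue [0,2]
  #9 pop 0: in=⊤ → ⊤ (was +); enqueue [3]
  #10 pop 2: in=⊤ → ⊤ (was +); enqueue []
  #11 pop 3: in=⊤ → ⊤ (was −); enqueue []

Fixpoint:
  val[0] = ⊤
  val[1] = ⊤
  val[2] = ⊤
  val[3] = ⊤
  val[4] = +
  val[5] = +
  val[6] = +

yes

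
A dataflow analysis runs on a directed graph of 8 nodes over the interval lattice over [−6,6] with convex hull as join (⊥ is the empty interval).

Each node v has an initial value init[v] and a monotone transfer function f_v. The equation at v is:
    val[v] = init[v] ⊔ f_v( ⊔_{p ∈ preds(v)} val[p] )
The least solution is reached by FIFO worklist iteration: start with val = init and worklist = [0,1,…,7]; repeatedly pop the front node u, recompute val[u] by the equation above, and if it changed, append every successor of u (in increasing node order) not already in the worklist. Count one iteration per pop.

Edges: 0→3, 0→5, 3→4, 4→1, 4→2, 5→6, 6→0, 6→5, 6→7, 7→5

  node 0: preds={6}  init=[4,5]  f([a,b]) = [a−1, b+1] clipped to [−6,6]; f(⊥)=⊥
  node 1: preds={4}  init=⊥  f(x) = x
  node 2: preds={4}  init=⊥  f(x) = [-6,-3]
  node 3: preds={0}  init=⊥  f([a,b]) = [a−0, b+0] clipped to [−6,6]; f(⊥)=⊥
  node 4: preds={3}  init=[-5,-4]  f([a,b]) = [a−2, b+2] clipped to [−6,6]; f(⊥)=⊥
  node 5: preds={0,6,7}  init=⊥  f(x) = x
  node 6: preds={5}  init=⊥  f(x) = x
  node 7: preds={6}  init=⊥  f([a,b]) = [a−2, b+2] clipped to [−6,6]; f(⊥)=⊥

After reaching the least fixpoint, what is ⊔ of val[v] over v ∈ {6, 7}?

Worklist (68 pops):
  #1 pop 0: in=⊥ → [4,5] (no change)
  #2 pop 1: in=[-5,-4] → [-5,-4] (was ⊥); enqueue []
  #3 pop 2: in=[-5,-4] → [-6,-3] (was ⊥); enqueue []
  #4 pop 3: in=[4,5] → [4,5] (was ⊥); enqueue []
  #5 pop 4: in=[4,5] → [-5,6] (was [-5,-4]); enqueue [1,2]
  #6 pop 5: in=[4,5] → [4,5] (was ⊥); enqueue []
  #7 pop 6: in=[4,5] → [4,5] (was ⊥); enqueue [0,5]
  #8 pop 7: in=[4,5] → [2,6] (was ⊥); enqueue []
  #9 pop 1: in=[-5,6] → [-5,6] (was [-5,-4]); enqueue []
  #10 pop 2: in=[-5,6] → [-6,-3] (no change)
  #11 pop 0: in=[4,5] → [3,6] (was [4,5]); enqueue [3]
  #12 pop 5: in=[2,6] → [2,6] (was [4,5]); enqueue [6]
  #13 pop 3: in=[3,6] → [3,6] (was [4,5]); enqueue [4]
  #14 pop 6: in=[2,6] → [2,6] (was [4,5]); enqueue [0,5,7]
  #15 pop 4: in=[3,6] → [-5,6] (no change)
  #16 pop 0: in=[2,6] → [1,6] (was [3,6]); enqueue [3]
  #17 pop 5: in=[1,6] → [1,6] (was [2,6]); enqueue [6]
  #18 pop 7: in=[2,6] → [0,6] (was [2,6]); enqueue [5]
  #19 pop 3: in=[1,6] → [1,6] (was [3,6]); enqueue [4]
  #20 pop 6: in=[1,6] → [1,6] (was [2,6]); enqueue [0,7]
  #21 pop 5: in=[0,6] → [0,6] (was [1,6]); enqueue [6]
  #22 pop 4: in=[1,6] → [-5,6] (no change)
  #23 pop 0: in=[1,6] → [0,6] (was [1,6]); enqueue [3,5]
  #24 pop 7: in=[1,6] → [-1,6] (was [0,6]); enqueue []
  #25 pop 6: in=[0,6] → [0,6] (was [1,6]); enqueue [0,7]
  #26 pop 3: in=[0,6] → [0,6] (was [1,6]); enqueue [4]
  #27 pop 5: in=[-1,6] → [-1,6] (was [0,6]); enqueue [6]
  #28 pop 0: in=[0,6] → [-1,6] (was [0,6]); enqueue [3,5]
  #29 pop 7: in=[0,6] → [-2,6] (was [-1,6]); enqueue []
  #30 pop 4: in=[0,6] → [-5,6] (no change)
  #31 pop 6: in=[-1,6] → [-1,6] (was [0,6]); enqueue [0,7]
  #32 pop 3: in=[-1,6] → [-1,6] (was [0,6]); enqueue [4]
  #33 pop 5: in=[-2,6] → [-2,6] (was [-1,6]); enqueue [6]
  #34 pop 0: in=[-1,6] → [-2,6] (was [-1,6]); enqueue [3,5]
  #35 pop 7: in=[-1,6] → [-3,6] (was [-2,6]); enqueue []
  #36 pop 4: in=[-1,6] → [-5,6] (no change)
  #37 pop 6: in=[-2,6] → [-2,6] (was [-1,6]); enqueue [0,7]
  #38 pop 3: in=[-2,6] → [-2,6] (was [-1,6]); enqueue [4]
  #39 pop 5: in=[-3,6] → [-3,6] (was [-2,6]); enqueue [6]
  #40 pop 0: in=[-2,6] → [-3,6] (was [-2,6]); enqueue [3,5]
  #41 pop 7: in=[-2,6] → [-4,6] (was [-3,6]); enqueue []
  #42 pop 4: in=[-2,6] → [-5,6] (no change)
  #43 pop 6: in=[-3,6] → [-3,6] (was [-2,6]); enqueue [0,7]
  #44 pop 3: in=[-3,6] → [-3,6] (was [-2,6]); enqueue [4]
  #45 pop 5: in=[-4,6] → [-4,6] (was [-3,6]); enqueue [6]
  #46 pop 0: in=[-3,6] → [-4,6] (was [-3,6]); enqueue [3,5]
  #47 pop 7: in=[-3,6] → [-5,6] (was [-4,6]); enqueue []
  #48 pop 4: in=[-3,6] → [-5,6] (no change)
  #49 pop 6: in=[-4,6] → [-4,6] (was [-3,6]); enqueue [0,7]
  #50 pop 3: in=[-4,6] → [-4,6] (was [-3,6]); enqueue [4]
  #51 pop 5: in=[-5,6] → [-5,6] (was [-4,6]); enqueue [6]
  #52 pop 0: in=[-4,6] → [-5,6] (was [-4,6]); enqueue [3,5]
  #53 pop 7: in=[-4,6] → [-6,6] (was [-5,6]); enqueue []
  #54 pop 4: in=[-4,6] → [-6,6] (was [-5,6]); enqueue [1,2]
  #55 pop 6: in=[-5,6] → [-5,6] (was [-4,6]); enqueue [0,7]
  #56 pop 3: in=[-5,6] → [-5,6] (was [-4,6]); enqueue [4]
  #57 pop 5: in=[-6,6] → [-6,6] (was [-5,6]); enqueue [6]
  #58 pop 1: in=[-6,6] → [-6,6] (was [-5,6]); enqueue []
  #59 pop 2: in=[-6,6] → [-6,-3] (no change)
  #60 pop 0: in=[-5,6] → [-6,6] (was [-5,6]); enqueue [3,5]
  #61 pop 7: in=[-5,6] → [-6,6] (no change)
  #62 pop 4: in=[-5,6] → [-6,6] (no change)
  #63 pop 6: in=[-6,6] → [-6,6] (was [-5,6]); enqueue [0,7]
  #64 pop 3: in=[-6,6] → [-6,6] (was [-5,6]); enqueue [4]
  #65 pop 5: in=[-6,6] → [-6,6] (no change)
  #66 pop 0: in=[-6,6] → [-6,6] (no change)
  #67 pop 7: in=[-6,6] → [-6,6] (no change)
  #68 pop 4: in=[-6,6] → [-6,6] (no change)

Fixpoint:
  val[0] = [-6,6]
  val[1] = [-6,6]
  val[2] = [-6,-3]
  val[3] = [-6,6]
  val[4] = [-6,6]
  val[5] = [-6,6]
  val[6] = [-6,6]
  val[7] = [-6,6]

[-6,6]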